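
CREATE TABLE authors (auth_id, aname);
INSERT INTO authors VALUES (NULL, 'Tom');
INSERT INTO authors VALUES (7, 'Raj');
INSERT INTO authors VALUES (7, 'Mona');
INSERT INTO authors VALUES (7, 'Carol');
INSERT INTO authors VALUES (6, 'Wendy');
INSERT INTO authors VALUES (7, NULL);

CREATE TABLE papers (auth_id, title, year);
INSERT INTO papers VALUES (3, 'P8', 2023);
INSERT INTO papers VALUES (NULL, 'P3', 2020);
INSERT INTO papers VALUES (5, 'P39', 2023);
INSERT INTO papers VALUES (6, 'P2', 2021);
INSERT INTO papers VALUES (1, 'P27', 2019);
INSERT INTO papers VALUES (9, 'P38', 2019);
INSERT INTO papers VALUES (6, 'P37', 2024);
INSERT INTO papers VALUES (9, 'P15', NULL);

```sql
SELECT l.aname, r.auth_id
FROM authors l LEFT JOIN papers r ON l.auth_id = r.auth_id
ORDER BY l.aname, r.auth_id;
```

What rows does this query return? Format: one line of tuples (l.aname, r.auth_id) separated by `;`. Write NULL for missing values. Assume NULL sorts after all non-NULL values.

(Carol, NULL); (Mona, NULL); (Raj, NULL); (Tom, NULL); (Wendy, 6); (Wendy, 6); (NULL, NULL)

LEFT JOIN keeps every row from `authors`; unmatched rows get NULL for `papers`'s columns.
Matching on l.auth_id = r.auth_id. A NULL in a compared column never satisfies the condition.
- l[0] auth_id=NULL → no match; kept with NULLs on the r side.
- l[1] auth_id=7 → no match; kept with NULLs on the r side.
- l[2] auth_id=7 → no match; kept with NULLs on the r side.
- l[3] auth_id=7 → no match; kept with NULLs on the r side.
- l[4] auth_id=6 → 2 match(es) in r → 2 row(s).
- l[5] auth_id=7 → no match; kept with NULLs on the r side.
After projecting and ordering:
l.aname | r.auth_id
Carol | NULL
Mona | NULL
Raj | NULL
Tom | NULL
Wendy | 6
Wendy | 6
NULL | NULL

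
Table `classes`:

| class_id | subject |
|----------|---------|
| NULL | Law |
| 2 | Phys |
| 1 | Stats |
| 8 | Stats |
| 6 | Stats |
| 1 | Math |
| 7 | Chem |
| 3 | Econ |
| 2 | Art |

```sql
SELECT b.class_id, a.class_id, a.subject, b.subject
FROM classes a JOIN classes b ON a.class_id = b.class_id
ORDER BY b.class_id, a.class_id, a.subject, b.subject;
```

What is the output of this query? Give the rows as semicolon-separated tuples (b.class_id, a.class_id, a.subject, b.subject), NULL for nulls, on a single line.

INNER JOIN keeps only pairs where the ON condition holds.
Matching on a.class_id = b.class_id. A NULL in a compared column never satisfies the condition.
- a[0] class_id=NULL → no match; dropped.
- a[1] class_id=2 → 2 match(es) in b → 2 row(s).
- a[2] class_id=1 → 2 match(es) in b → 2 row(s).
- a[3] class_id=8 → 1 match(es) in b → 1 row(s).
- a[4] class_id=6 → 1 match(es) in b → 1 row(s).
- a[5] class_id=1 → 2 match(es) in b → 2 row(s).
- a[6] class_id=7 → 1 match(es) in b → 1 row(s).
- a[7] class_id=3 → 1 match(es) in b → 1 row(s).
- a[8] class_id=2 → 2 match(es) in b → 2 row(s).

(1, 1, Math, Math); (1, 1, Math, Stats); (1, 1, Stats, Math); (1, 1, Stats, Stats); (2, 2, Art, Art); (2, 2, Art, Phys); (2, 2, Phys, Art); (2, 2, Phys, Phys); (3, 3, Econ, Econ); (6, 6, Stats, Stats); (7, 7, Chem, Chem); (8, 8, Stats, Stats)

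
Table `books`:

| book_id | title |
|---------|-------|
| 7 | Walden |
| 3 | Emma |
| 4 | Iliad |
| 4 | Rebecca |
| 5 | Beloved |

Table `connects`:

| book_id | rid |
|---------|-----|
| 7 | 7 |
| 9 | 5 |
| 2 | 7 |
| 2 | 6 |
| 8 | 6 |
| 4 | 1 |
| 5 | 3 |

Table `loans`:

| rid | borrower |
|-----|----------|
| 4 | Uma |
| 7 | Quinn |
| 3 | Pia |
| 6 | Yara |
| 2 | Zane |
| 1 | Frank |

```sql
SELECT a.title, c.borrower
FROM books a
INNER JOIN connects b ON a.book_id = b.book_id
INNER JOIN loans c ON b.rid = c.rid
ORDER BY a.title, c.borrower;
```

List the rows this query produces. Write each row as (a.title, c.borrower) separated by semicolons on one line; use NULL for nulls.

(Beloved, Pia); (Iliad, Frank); (Rebecca, Frank); (Walden, Quinn)

Step 1 — a INNER JOIN b on book_id → 4 row(s).
Then INNER JOIN `loans c` on rid: keep only rows whose b.rid appears in c.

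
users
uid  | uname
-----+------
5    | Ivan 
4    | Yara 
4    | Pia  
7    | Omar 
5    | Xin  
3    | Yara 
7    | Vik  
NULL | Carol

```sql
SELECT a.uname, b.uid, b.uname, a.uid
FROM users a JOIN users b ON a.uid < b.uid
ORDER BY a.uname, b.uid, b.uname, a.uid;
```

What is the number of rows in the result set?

INNER JOIN keeps only pairs where the ON condition holds.
Matching on a.uid < b.uid. A NULL in a compared column never satisfies the condition.
Matched pairs: 18.
Total: 18 rows.

18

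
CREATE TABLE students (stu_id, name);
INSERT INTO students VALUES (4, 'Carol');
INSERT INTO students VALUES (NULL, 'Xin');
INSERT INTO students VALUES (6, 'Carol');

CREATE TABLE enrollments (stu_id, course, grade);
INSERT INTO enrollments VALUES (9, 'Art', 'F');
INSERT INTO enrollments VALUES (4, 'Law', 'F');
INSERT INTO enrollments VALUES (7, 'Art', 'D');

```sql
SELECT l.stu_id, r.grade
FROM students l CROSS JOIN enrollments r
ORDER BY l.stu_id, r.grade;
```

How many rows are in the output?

CROSS JOIN pairs every row of `students` with every row of `enrollments`: 3 × 3 = 9 rows.

9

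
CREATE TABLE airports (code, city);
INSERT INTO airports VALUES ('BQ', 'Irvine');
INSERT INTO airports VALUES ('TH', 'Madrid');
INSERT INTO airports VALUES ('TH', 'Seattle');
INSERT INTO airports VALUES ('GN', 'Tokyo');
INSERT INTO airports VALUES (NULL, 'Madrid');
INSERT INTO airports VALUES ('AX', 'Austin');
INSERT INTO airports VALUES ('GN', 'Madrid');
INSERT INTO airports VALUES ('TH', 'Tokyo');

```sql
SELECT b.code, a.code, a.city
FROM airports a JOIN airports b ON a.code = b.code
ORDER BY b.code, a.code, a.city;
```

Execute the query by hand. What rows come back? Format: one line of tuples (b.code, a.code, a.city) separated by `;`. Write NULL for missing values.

INNER JOIN keeps only pairs where the ON condition holds.
Matching on a.code = b.code. A NULL in a compared column never satisfies the condition.
- a (code=BQ) pairs with 1 row(s) of b.
- a (code=TH) pairs with 3 row(s) of b.
- a (code=TH) pairs with 3 row(s) of b.
- a (code=GN) pairs with 2 row(s) of b.
- a (code=NULL) has no partner → excluded.
- a (code=AX) pairs with 1 row(s) of b.
- a (code=GN) pairs with 2 row(s) of b.
- a (code=TH) pairs with 3 row(s) of b.

(AX, AX, Austin); (BQ, BQ, Irvine); (GN, GN, Madrid); (GN, GN, Madrid); (GN, GN, Tokyo); (GN, GN, Tokyo); (TH, TH, Madrid); (TH, TH, Madrid); (TH, TH, Madrid); (TH, TH, Seattle); (TH, TH, Seattle); (TH, TH, Seattle); (TH, TH, Tokyo); (TH, TH, Tokyo); (TH, TH, Tokyo)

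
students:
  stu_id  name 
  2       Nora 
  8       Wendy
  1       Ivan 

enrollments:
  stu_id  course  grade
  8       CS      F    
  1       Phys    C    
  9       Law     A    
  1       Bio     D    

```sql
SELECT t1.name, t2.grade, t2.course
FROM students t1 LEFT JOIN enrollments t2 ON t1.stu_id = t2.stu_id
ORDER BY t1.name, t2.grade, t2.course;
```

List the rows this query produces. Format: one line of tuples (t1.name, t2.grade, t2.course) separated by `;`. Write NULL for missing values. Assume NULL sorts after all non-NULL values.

(Ivan, C, Phys); (Ivan, D, Bio); (Nora, NULL, NULL); (Wendy, F, CS)

LEFT JOIN keeps every row from `students`; unmatched rows get NULL for `enrollments`'s columns.
Matching on t1.stu_id = t2.stu_id.
Matched pairs: 3; unmatched t1 rows kept: 1.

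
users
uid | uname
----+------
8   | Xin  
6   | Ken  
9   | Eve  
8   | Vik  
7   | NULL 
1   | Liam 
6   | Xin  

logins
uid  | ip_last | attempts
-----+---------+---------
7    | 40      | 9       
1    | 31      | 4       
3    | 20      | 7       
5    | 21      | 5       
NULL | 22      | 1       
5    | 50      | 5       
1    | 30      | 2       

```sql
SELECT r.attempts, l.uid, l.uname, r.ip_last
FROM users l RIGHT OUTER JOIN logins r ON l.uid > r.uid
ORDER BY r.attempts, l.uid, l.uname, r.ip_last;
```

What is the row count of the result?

34

RIGHT JOIN keeps every row from `logins`; unmatched rows get NULL for `users`'s columns.
Matching on l.uid > r.uid. A NULL in a compared column never satisfies the condition.
- l[0] uid=8 → 6 match(es) in r → 6 row(s).
- l[1] uid=6 → 5 match(es) in r → 5 row(s).
- l[2] uid=9 → 6 match(es) in r → 6 row(s).
- l[3] uid=8 → 6 match(es) in r → 6 row(s).
- l[4] uid=7 → 5 match(es) in r → 5 row(s).
- l[5] uid=1 → no match.
- l[6] uid=6 → 5 match(es) in r → 5 row(s).
- plus 1 unmatched r row(s), each kept with NULL l columns.
Total: 33 matched + 1 padded = 34 rows.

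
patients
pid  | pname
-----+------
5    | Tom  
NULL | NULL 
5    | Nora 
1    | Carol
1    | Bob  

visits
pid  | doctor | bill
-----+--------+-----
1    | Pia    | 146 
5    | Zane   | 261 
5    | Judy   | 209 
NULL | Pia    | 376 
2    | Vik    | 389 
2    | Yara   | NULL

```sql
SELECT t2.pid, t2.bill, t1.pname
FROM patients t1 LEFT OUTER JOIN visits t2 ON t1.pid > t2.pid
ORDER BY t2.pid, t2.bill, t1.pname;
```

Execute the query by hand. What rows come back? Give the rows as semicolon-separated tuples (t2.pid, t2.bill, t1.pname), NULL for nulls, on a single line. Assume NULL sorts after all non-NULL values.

(1, 146, Nora); (1, 146, Tom); (2, 389, Nora); (2, 389, Tom); (2, NULL, Nora); (2, NULL, Tom); (NULL, NULL, Bob); (NULL, NULL, Carol); (NULL, NULL, NULL)

LEFT JOIN keeps every row from `patients`; unmatched rows get NULL for `visits`'s columns.
Matching on t1.pid > t2.pid. A NULL in a compared column never satisfies the condition.
Matched pairs: 6; unmatched t1 rows kept: 3.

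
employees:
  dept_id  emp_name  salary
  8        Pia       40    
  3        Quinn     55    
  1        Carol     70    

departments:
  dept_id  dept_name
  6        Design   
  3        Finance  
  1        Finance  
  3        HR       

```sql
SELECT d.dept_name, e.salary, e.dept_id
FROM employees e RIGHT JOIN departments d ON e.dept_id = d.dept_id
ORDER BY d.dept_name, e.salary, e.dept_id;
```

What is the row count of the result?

RIGHT JOIN keeps every row from `departments`; unmatched rows get NULL for `employees`'s columns.
Matching on e.dept_id = d.dept_id.
- dept_id=8: no matching d row.
- dept_id=3: 2 matching d row(s), so 2 row(s) emitted.
- dept_id=1: 1 matching d row(s), so 1 row(s) emitted.
- plus 1 unmatched d row(s), each kept with NULL e columns.
Total: 3 matched + 1 padded = 4 rows.

4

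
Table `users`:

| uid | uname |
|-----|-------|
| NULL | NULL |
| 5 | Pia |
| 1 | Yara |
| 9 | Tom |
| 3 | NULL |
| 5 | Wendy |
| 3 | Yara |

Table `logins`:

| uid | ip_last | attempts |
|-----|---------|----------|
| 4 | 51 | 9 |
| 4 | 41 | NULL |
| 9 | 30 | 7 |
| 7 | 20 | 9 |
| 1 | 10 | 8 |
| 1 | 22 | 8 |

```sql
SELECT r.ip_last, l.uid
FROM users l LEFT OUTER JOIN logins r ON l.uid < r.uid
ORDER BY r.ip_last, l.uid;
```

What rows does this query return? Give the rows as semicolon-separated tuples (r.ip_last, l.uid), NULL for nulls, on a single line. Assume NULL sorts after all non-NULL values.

(20, 1); (20, 3); (20, 3); (20, 5); (20, 5); (30, 1); (30, 3); (30, 3); (30, 5); (30, 5); (41, 1); (41, 3); (41, 3); (51, 1); (51, 3); (51, 3); (NULL, 9); (NULL, NULL)

LEFT JOIN keeps every row from `users`; unmatched rows get NULL for `logins`'s columns.
Matching on l.uid < r.uid. A NULL in a compared column never satisfies the condition.
- uid=NULL: no r row matches, row kept with r columns NULL.
- uid=5: 2 matching r row(s), so 2 row(s) emitted.
- uid=1: 4 matching r row(s), so 4 row(s) emitted.
- uid=9: no r row matches, row kept with r columns NULL.
- uid=3: 4 matching r row(s), so 4 row(s) emitted.
- uid=5: 2 matching r row(s), so 2 row(s) emitted.
- uid=3: 4 matching r row(s), so 4 row(s) emitted.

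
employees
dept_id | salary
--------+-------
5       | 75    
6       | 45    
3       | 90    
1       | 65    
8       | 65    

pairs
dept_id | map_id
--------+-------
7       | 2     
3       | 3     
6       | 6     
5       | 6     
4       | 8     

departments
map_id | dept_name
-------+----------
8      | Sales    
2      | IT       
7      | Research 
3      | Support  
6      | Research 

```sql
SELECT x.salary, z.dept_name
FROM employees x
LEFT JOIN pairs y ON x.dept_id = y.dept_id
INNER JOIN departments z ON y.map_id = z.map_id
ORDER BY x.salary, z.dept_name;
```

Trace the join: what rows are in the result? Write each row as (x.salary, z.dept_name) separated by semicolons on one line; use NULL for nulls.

Evaluate left to right. First `employees x LEFT JOIN pairs y` on dept_id: 5 row(s).
Then INNER JOIN `departments z` on map_id: keep only rows whose y.map_id appears in z.

(45, Research); (75, Research); (90, Support)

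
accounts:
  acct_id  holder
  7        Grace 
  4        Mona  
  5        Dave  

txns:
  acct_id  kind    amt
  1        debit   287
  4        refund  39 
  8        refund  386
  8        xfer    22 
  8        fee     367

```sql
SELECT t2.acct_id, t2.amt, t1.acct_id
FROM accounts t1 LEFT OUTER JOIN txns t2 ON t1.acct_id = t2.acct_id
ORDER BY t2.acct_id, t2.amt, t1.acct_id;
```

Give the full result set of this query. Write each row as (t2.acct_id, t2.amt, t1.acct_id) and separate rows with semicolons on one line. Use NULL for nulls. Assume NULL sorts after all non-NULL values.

LEFT JOIN keeps every row from `accounts`; unmatched rows get NULL for `txns`'s columns.
Matching on t1.acct_id = t2.acct_id.
- acct_id=7: no t2 row matches, row kept with t2 columns NULL.
- acct_id=4: 1 matching t2 row(s), so 1 row(s) emitted.
- acct_id=5: no t2 row matches, row kept with t2 columns NULL.
After projecting and ordering:
t2.acct_id | t2.amt | t1.acct_id
4 | 39 | 4
NULL | NULL | 5
NULL | NULL | 7

(4, 39, 4); (NULL, NULL, 5); (NULL, NULL, 7)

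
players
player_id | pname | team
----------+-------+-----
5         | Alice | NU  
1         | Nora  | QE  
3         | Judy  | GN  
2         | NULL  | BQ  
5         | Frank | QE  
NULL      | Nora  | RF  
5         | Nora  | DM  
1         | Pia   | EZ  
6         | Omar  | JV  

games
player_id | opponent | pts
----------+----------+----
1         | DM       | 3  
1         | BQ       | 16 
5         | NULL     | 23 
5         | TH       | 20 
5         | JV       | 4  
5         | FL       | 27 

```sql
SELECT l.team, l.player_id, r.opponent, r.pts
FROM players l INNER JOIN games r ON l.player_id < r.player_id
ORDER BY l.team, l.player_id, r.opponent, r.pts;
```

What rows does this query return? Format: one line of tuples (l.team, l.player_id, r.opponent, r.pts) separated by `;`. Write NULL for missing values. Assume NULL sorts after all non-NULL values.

(BQ, 2, FL, 27); (BQ, 2, JV, 4); (BQ, 2, TH, 20); (BQ, 2, NULL, 23); (EZ, 1, FL, 27); (EZ, 1, JV, 4); (EZ, 1, TH, 20); (EZ, 1, NULL, 23); (GN, 3, FL, 27); (GN, 3, JV, 4); (GN, 3, TH, 20); (GN, 3, NULL, 23); (QE, 1, FL, 27); (QE, 1, JV, 4); (QE, 1, TH, 20); (QE, 1, NULL, 23)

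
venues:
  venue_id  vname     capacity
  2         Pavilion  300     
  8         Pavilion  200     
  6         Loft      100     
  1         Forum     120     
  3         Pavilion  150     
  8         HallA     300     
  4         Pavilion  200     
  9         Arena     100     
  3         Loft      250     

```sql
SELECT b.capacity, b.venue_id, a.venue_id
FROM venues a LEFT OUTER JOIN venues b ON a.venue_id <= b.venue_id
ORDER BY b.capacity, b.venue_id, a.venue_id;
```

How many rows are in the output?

47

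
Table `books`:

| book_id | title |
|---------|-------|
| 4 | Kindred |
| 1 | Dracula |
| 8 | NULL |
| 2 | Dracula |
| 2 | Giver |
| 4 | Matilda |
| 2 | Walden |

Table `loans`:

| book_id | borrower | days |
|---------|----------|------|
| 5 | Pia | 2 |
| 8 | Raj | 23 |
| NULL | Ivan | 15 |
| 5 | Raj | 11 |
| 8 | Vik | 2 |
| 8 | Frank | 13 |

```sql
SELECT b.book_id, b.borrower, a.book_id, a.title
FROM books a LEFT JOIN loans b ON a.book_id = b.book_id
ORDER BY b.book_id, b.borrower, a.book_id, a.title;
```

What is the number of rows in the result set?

9

LEFT JOIN keeps every row from `books`; unmatched rows get NULL for `loans`'s columns.
Matching on a.book_id = b.book_id. A NULL in a compared column never satisfies the condition.
Matched pairs: 3; unmatched a rows kept: 6.
Total: 3 matched + 6 padded = 9 rows.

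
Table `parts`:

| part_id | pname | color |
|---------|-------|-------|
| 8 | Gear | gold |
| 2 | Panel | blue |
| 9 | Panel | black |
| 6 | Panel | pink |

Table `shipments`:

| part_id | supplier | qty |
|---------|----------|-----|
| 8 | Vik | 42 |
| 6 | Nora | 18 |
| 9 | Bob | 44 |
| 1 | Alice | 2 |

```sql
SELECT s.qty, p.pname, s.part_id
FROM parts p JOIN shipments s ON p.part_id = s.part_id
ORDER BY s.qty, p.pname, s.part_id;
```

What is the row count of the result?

3

INNER JOIN keeps only pairs where the ON condition holds.
Matching on p.part_id = s.part_id.
Matched pairs: 3.
Total: 3 rows.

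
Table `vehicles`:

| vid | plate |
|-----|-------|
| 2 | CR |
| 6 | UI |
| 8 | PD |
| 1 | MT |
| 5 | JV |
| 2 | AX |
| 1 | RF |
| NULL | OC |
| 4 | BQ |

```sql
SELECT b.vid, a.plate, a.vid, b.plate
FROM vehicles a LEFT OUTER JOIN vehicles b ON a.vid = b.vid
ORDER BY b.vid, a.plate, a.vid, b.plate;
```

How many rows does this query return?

13

LEFT JOIN keeps every row from `vehicles a`; unmatched rows get NULL for `vehicles b`'s columns.
Matching on a.vid = b.vid. A NULL in a compared column never satisfies the condition.
Matched pairs: 12; unmatched a rows kept: 1.
Total: 12 matched + 1 padded = 13 rows.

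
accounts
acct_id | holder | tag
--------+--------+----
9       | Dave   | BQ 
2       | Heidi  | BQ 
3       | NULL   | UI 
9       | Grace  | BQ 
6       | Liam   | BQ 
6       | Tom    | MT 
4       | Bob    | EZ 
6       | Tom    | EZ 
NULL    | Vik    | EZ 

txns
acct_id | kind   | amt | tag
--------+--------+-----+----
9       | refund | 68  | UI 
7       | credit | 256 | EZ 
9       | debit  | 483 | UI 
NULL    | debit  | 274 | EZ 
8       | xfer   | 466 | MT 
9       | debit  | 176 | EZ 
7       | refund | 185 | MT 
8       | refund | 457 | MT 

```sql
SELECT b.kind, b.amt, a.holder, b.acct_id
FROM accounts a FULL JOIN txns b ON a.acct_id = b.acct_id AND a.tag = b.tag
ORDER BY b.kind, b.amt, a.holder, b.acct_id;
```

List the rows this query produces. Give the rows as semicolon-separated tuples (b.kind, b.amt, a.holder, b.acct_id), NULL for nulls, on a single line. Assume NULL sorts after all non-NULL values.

FULL OUTER JOIN keeps every row from both sides; unmatched rows get NULL for the other side's columns.
Matching on a.acct_id = b.acct_id AND a.tag = b.tag. A NULL in a compared column never satisfies the condition.
- a (acct_id=9, tag=BQ) has no partner → padded with NULL.
- a (acct_id=2, tag=BQ) has no partner → padded with NULL.
- a (acct_id=3, tag=UI) has no partner → padded with NULL.
- a (acct_id=9, tag=BQ) has no partner → padded with NULL.
- a (acct_id=6, tag=BQ) has no partner → padded with NULL.
- a (acct_id=6, tag=MT) has no partner → padded with NULL.
- a (acct_id=4, tag=EZ) has no partner → padded with NULL.
- a (acct_id=6, tag=EZ) has no partner → padded with NULL.
- a (acct_id=NULL, tag=EZ) has no partner → padded with NULL.
- 8 row(s) from b found no a partner → padded with NULL.

(credit, 256, NULL, 7); (debit, 176, NULL, 9); (debit, 274, NULL, NULL); (debit, 483, NULL, 9); (refund, 68, NULL, 9); (refund, 185, NULL, 7); (refund, 457, NULL, 8); (xfer, 466, NULL, 8); (NULL, NULL, Bob, NULL); (NULL, NULL, Dave, NULL); (NULL, NULL, Grace, NULL); (NULL, NULL, Heidi, NULL); (NULL, NULL, Liam, NULL); (NULL, NULL, Tom, NULL); (NULL, NULL, Tom, NULL); (NULL, NULL, Vik, NULL); (NULL, NULL, NULL, NULL)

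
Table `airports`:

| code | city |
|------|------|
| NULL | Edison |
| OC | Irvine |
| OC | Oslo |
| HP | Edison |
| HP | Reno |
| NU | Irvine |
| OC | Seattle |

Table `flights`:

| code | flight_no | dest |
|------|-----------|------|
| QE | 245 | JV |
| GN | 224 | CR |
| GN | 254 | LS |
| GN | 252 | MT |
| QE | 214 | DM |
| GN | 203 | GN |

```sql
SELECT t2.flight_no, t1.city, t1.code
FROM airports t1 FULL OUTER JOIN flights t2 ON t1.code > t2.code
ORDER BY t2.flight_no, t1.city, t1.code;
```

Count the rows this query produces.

FULL OUTER JOIN keeps every row from both sides; unmatched rows get NULL for the other side's columns.
Matching on t1.code > t2.code. A NULL in a compared column never satisfies the condition.
Matched pairs: 24; unmatched t1 rows kept: 1; unmatched t2 rows kept: 2.
Total: 24 matched + 3 padded = 27 rows.

27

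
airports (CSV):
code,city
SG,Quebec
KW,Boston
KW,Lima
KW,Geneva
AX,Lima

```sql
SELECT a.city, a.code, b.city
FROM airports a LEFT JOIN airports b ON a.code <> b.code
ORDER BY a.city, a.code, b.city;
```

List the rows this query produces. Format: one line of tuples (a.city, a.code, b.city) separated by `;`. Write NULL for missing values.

LEFT JOIN keeps every row from `airports a`; unmatched rows get NULL for `airports b`'s columns.
Matching on a.code <> b.code.
- a (code=SG) pairs with 4 row(s) of b.
- a (code=KW) pairs with 2 row(s) of b.
- a (code=KW) pairs with 2 row(s) of b.
- a (code=KW) pairs with 2 row(s) of b.
- a (code=AX) pairs with 4 row(s) of b.

(Boston, KW, Lima); (Boston, KW, Quebec); (Geneva, KW, Lima); (Geneva, KW, Quebec); (Lima, AX, Boston); (Lima, AX, Geneva); (Lima, AX, Lima); (Lima, AX, Quebec); (Lima, KW, Lima); (Lima, KW, Quebec); (Quebec, SG, Boston); (Quebec, SG, Geneva); (Quebec, SG, Lima); (Quebec, SG, Lima)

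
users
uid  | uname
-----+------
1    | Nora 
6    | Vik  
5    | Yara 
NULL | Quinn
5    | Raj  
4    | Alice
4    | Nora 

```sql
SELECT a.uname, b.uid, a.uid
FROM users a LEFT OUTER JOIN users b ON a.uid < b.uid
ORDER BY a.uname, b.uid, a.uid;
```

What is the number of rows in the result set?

LEFT JOIN keeps every row from `users a`; unmatched rows get NULL for `users b`'s columns.
Matching on a.uid < b.uid. A NULL in a compared column never satisfies the condition.
- a[0] uid=1 → 5 match(es) in b → 5 row(s).
- a[1] uid=6 → no match; kept with NULLs on the b side.
- a[2] uid=5 → 1 match(es) in b → 1 row(s).
- a[3] uid=NULL → no match; kept with NULLs on the b side.
- a[4] uid=5 → 1 match(es) in b → 1 row(s).
- a[5] uid=4 → 3 match(es) in b → 3 row(s).
- a[6] uid=4 → 3 match(es) in b → 3 row(s).
Total: 13 matched + 2 padded = 15 rows.

15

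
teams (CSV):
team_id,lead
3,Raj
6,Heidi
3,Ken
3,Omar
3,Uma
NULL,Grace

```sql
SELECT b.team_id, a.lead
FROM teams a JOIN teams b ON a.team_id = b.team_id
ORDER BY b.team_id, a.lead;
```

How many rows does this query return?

INNER JOIN keeps only pairs where the ON condition holds.
Matching on a.team_id = b.team_id. A NULL in a compared column never satisfies the condition.
- a row (team_id=3): matches 4 b row(s) → 4 output row(s).
- a row (team_id=6): matches 1 b row(s) → 1 output row(s).
- a row (team_id=3): matches 4 b row(s) → 4 output row(s).
- a row (team_id=3): matches 4 b row(s) → 4 output row(s).
- a row (team_id=3): matches 4 b row(s) → 4 output row(s).
- a row (team_id=NULL): no match → dropped.
Total: 17 rows.

17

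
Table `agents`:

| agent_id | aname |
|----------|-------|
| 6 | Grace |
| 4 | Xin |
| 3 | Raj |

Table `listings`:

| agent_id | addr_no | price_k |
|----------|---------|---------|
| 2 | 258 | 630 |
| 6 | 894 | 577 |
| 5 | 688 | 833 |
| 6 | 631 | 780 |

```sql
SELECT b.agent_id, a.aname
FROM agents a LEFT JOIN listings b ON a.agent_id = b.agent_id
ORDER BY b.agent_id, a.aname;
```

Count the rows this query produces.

LEFT JOIN keeps every row from `agents`; unmatched rows get NULL for `listings`'s columns.
Matching on a.agent_id = b.agent_id.
- agent_id=6: 2 matching b row(s), so 2 row(s) emitted.
- agent_id=4: no b row matches, row kept with b columns NULL.
- agent_id=3: no b row matches, row kept with b columns NULL.
Total: 2 matched + 2 padded = 4 rows.

4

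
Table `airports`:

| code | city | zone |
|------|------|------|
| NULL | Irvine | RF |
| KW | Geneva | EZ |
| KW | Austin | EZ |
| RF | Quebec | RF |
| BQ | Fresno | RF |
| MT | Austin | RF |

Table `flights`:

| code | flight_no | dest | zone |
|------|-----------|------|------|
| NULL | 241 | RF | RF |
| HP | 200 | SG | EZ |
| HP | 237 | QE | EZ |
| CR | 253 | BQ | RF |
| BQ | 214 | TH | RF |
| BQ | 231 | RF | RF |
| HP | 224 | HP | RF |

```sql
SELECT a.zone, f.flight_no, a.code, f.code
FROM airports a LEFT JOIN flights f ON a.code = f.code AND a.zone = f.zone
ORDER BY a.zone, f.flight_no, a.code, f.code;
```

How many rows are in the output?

7

LEFT JOIN keeps every row from `airports`; unmatched rows get NULL for `flights`'s columns.
Matching on a.code = f.code AND a.zone = f.zone. A NULL in a compared column never satisfies the condition.
- a row (code=NULL, zone=RF): no match → kept, f columns NULL.
- a row (code=KW, zone=EZ): no match → kept, f columns NULL.
- a row (code=KW, zone=EZ): no match → kept, f columns NULL.
- a row (code=RF, zone=RF): no match → kept, f columns NULL.
- a row (code=BQ, zone=RF): matches 2 f row(s) → 2 output row(s).
- a row (code=MT, zone=RF): no match → kept, f columns NULL.
Total: 2 matched + 5 padded = 7 rows.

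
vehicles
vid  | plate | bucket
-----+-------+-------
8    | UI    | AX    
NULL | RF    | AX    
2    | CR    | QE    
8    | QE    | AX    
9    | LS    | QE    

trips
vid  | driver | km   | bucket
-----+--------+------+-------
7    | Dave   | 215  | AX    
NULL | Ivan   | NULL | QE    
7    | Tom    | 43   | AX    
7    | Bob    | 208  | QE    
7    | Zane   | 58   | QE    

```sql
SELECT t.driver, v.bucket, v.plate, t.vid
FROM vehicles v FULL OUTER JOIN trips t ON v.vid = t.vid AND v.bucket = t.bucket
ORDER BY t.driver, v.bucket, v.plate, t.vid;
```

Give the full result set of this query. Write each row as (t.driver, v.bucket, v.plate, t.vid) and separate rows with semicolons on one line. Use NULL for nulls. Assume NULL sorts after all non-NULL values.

(Bob, NULL, NULL, 7); (Dave, NULL, NULL, 7); (Ivan, NULL, NULL, NULL); (Tom, NULL, NULL, 7); (Zane, NULL, NULL, 7); (NULL, AX, QE, NULL); (NULL, AX, RF, NULL); (NULL, AX, UI, NULL); (NULL, QE, CR, NULL); (NULL, QE, LS, NULL)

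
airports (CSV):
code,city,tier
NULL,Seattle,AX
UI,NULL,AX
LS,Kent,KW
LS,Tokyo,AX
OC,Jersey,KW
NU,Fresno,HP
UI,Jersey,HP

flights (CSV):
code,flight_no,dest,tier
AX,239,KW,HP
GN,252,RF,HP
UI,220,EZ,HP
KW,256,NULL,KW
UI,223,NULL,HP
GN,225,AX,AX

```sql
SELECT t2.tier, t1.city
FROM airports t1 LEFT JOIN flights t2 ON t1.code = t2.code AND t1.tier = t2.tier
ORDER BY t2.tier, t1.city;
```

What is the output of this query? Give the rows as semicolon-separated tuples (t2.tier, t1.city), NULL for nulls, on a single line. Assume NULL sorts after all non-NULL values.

LEFT JOIN keeps every row from `airports`; unmatched rows get NULL for `flights`'s columns.
Matching on t1.code = t2.code AND t1.tier = t2.tier. A NULL in a compared column never satisfies the condition.
- t1 (code=NULL, tier=AX) has no partner → padded with NULL.
- t1 (code=UI, tier=AX) has no partner → padded with NULL.
- t1 (code=LS, tier=KW) has no partner → padded with NULL.
- t1 (code=LS, tier=AX) has no partner → padded with NULL.
- t1 (code=OC, tier=KW) has no partner → padded with NULL.
- t1 (code=NU, tier=HP) has no partner → padded with NULL.
- t1 (code=UI, tier=HP) pairs with 2 row(s) of t2.
After projecting and ordering:
t2.tier | t1.city
HP | Jersey
HP | Jersey
NULL | Fresno
NULL | Jersey
NULL | Kent
NULL | Seattle
NULL | Tokyo
NULL | NULL

(HP, Jersey); (HP, Jersey); (NULL, Fresno); (NULL, Jersey); (NULL, Kent); (NULL, Seattle); (NULL, Tokyo); (NULL, NULL)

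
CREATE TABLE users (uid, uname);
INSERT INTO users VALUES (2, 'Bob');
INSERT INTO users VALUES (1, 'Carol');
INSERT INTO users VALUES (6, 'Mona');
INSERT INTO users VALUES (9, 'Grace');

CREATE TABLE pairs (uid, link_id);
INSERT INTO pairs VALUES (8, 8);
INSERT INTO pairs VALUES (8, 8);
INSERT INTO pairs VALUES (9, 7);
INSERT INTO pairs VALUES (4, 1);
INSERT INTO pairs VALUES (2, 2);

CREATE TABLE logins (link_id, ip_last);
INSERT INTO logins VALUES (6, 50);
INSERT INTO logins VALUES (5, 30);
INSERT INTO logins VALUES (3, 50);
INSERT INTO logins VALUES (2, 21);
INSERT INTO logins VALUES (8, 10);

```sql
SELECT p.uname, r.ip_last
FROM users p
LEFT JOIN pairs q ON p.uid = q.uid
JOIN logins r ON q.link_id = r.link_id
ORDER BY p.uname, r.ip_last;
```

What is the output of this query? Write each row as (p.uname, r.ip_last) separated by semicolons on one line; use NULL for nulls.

(Bob, 21)

Evaluate left to right. First `users p LEFT JOIN pairs q` on uid: 4 row(s).
Then INNER JOIN `logins r` on link_id: keep only rows whose q.link_id appears in r.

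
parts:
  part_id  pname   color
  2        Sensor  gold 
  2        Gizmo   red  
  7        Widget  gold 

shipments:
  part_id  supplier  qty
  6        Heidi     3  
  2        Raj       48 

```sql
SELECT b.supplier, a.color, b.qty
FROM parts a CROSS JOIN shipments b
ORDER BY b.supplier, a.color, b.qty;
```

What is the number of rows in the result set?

CROSS JOIN pairs every row of `parts` with every row of `shipments`: 3 × 2 = 6 rows.

6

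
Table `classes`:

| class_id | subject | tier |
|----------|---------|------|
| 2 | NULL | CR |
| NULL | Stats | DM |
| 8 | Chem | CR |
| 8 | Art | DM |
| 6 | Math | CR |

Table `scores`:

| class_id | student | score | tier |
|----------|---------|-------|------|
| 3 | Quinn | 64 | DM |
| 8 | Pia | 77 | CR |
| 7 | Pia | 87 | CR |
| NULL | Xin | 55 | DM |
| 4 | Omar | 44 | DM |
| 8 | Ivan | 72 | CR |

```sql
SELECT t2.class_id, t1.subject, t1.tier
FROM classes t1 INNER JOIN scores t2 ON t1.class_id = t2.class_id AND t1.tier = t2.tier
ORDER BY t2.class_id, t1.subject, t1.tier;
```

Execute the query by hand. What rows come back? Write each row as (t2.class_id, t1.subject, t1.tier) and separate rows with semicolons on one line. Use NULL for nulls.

(8, Chem, CR); (8, Chem, CR)

INNER JOIN keeps only pairs where the ON condition holds.
Matching on t1.class_id = t2.class_id AND t1.tier = t2.tier. A NULL in a compared column never satisfies the condition.
Matched pairs: 2.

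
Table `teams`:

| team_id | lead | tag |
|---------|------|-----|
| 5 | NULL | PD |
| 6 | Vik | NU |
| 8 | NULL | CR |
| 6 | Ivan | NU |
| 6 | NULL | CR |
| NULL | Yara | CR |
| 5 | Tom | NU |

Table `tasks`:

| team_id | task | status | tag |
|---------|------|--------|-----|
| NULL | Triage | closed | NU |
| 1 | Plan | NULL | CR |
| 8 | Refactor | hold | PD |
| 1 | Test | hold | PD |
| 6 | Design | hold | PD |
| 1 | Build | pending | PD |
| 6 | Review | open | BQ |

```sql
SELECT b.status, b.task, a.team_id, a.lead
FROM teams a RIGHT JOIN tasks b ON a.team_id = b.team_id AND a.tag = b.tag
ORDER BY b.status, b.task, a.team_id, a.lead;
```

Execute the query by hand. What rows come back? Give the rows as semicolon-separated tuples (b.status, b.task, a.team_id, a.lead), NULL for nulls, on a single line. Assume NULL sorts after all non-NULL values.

RIGHT JOIN keeps every row from `tasks`; unmatched rows get NULL for `teams`'s columns.
Matching on a.team_id = b.team_id AND a.tag = b.tag. A NULL in a compared column never satisfies the condition.
- a (team_id=5, tag=PD) has no partner in b.
- a (team_id=6, tag=NU) has no partner in b.
- a (team_id=8, tag=CR) has no partner in b.
- a (team_id=6, tag=NU) has no partner in b.
- a (team_id=6, tag=CR) has no partner in b.
- a (team_id=NULL, tag=CR) has no partner in b.
- a (team_id=5, tag=NU) has no partner in b.
- 7 row(s) from b found no a partner → padded with NULL.
After projecting and ordering:
b.status | b.task | a.team_id | a.lead
closed | Triage | NULL | NULL
hold | Design | NULL | NULL
hold | Refactor | NULL | NULL
hold | Test | NULL | NULL
open | Review | NULL | NULL
pending | Build | NULL | NULL
NULL | Plan | NULL | NULL

(closed, Triage, NULL, NULL); (hold, Design, NULL, NULL); (hold, Refactor, NULL, NULL); (hold, Test, NULL, NULL); (open, Review, NULL, NULL); (pending, Build, NULL, NULL); (NULL, Plan, NULL, NULL)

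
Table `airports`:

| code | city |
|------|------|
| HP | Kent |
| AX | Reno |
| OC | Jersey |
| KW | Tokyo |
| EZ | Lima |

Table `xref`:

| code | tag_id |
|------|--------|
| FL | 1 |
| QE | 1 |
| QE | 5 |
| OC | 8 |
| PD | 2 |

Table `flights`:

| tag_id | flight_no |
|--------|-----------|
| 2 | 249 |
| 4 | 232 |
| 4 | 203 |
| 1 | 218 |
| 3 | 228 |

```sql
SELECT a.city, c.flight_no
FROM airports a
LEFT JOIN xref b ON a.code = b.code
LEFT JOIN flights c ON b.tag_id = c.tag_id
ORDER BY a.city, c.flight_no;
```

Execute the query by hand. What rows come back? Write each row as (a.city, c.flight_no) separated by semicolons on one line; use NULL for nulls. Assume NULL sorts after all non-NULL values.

(Jersey, NULL); (Kent, NULL); (Lima, NULL); (Reno, NULL); (Tokyo, NULL)

Evaluate left to right. First `airports a LEFT JOIN xref b` on code: 5 row(s).
Then LEFT JOIN `flights c` on tag_id: each of those 5 rows is kept; rows whose b.tag_id has no match in c get NULL for c's columns.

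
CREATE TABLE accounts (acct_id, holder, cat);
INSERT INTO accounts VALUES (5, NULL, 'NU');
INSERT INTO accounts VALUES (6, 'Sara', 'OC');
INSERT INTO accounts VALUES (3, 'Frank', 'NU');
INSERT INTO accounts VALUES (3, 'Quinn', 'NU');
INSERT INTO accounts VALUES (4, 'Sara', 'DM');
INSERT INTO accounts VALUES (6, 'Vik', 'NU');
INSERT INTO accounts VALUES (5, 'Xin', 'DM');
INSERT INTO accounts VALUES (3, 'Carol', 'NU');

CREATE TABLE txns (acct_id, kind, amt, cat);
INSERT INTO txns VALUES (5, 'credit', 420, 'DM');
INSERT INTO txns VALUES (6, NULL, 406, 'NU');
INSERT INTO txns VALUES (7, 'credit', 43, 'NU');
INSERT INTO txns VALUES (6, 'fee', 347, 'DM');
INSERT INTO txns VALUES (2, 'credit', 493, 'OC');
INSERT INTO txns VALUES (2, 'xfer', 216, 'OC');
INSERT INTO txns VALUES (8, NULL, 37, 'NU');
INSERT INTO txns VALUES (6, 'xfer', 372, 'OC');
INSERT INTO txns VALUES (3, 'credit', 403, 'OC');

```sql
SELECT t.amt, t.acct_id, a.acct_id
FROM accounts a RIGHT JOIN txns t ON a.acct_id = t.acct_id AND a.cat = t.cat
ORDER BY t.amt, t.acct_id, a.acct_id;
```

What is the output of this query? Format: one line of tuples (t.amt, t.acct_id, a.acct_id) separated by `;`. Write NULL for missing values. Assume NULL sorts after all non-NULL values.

(37, 8, NULL); (43, 7, NULL); (216, 2, NULL); (347, 6, NULL); (372, 6, 6); (403, 3, NULL); (406, 6, 6); (420, 5, 5); (493, 2, NULL)

RIGHT JOIN keeps every row from `txns`; unmatched rows get NULL for `accounts`'s columns.
Matching on a.acct_id = t.acct_id AND a.cat = t.cat.
- acct_id=5, cat=NU: no matching t row.
- acct_id=6, cat=OC: 1 matching t row(s), so 1 row(s) emitted.
- acct_id=3, cat=NU: no matching t row.
- acct_id=3, cat=NU: no matching t row.
- acct_id=4, cat=DM: no matching t row.
- acct_id=6, cat=NU: 1 matching t row(s), so 1 row(s) emitted.
- acct_id=5, cat=DM: 1 matching t row(s), so 1 row(s) emitted.
- acct_id=3, cat=NU: no matching t row.
- plus 6 unmatched t row(s), each kept with NULL a columns.
After projecting and ordering:
t.amt | t.acct_id | a.acct_id
37 | 8 | NULL
43 | 7 | NULL
216 | 2 | NULL
347 | 6 | NULL
372 | 6 | 6
403 | 3 | NULL
406 | 6 | 6
420 | 5 | 5
493 | 2 | NULL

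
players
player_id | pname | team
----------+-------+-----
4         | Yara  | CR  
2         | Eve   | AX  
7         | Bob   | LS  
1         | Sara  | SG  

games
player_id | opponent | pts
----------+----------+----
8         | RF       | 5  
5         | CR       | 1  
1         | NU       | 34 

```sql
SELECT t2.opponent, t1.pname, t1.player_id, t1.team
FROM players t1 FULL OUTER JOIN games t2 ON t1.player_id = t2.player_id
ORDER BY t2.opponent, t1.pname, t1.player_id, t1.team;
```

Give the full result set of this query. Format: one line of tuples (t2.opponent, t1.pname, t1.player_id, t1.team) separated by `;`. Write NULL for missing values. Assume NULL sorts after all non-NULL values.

(CR, NULL, NULL, NULL); (NU, Sara, 1, SG); (RF, NULL, NULL, NULL); (NULL, Bob, 7, LS); (NULL, Eve, 2, AX); (NULL, Yara, 4, CR)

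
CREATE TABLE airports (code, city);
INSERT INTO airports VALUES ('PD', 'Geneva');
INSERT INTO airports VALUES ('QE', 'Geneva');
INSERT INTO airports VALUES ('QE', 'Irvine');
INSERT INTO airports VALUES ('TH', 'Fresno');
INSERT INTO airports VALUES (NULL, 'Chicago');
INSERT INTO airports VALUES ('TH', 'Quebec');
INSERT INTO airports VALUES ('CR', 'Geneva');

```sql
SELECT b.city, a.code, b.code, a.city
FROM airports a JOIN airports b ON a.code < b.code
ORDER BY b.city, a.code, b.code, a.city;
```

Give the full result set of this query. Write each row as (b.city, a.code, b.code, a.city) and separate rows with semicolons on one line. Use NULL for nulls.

(Fresno, CR, TH, Geneva); (Fresno, PD, TH, Geneva); (Fresno, QE, TH, Geneva); (Fresno, QE, TH, Irvine); (Geneva, CR, PD, Geneva); (Geneva, CR, QE, Geneva); (Geneva, PD, QE, Geneva); (Irvine, CR, QE, Geneva); (Irvine, PD, QE, Geneva); (Quebec, CR, TH, Geneva); (Quebec, PD, TH, Geneva); (Quebec, QE, TH, Geneva); (Quebec, QE, TH, Irvine)

INNER JOIN keeps only pairs where the ON condition holds.
Matching on a.code < b.code. A NULL in a compared column never satisfies the condition.
Matched pairs: 13.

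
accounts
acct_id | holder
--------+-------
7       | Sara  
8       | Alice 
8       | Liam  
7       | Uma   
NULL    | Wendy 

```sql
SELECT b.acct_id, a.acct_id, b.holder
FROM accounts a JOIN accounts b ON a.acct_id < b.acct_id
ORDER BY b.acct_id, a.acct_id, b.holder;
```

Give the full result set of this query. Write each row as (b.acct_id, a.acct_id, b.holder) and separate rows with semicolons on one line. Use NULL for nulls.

(8, 7, Alice); (8, 7, Alice); (8, 7, Liam); (8, 7, Liam)

INNER JOIN keeps only pairs where the ON condition holds.
Matching on a.acct_id < b.acct_id. A NULL in a compared column never satisfies the condition.
- a[0] acct_id=7 → 2 match(es) in b → 2 row(s).
- a[1] acct_id=8 → no match; dropped.
- a[2] acct_id=8 → no match; dropped.
- a[3] acct_id=7 → 2 match(es) in b → 2 row(s).
- a[4] acct_id=NULL → no match; dropped.
After projecting and ordering:
b.acct_id | a.acct_id | b.holder
8 | 7 | Alice
8 | 7 | Alice
8 | 7 | Liam
8 | 7 | Liam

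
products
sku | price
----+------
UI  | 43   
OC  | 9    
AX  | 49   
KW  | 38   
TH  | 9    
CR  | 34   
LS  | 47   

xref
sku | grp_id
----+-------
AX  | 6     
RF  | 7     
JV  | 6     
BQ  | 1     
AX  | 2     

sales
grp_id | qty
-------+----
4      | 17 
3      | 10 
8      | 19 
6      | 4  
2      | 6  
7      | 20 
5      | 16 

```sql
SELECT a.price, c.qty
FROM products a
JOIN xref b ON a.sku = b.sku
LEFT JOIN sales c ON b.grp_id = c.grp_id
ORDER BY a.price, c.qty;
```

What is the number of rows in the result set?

2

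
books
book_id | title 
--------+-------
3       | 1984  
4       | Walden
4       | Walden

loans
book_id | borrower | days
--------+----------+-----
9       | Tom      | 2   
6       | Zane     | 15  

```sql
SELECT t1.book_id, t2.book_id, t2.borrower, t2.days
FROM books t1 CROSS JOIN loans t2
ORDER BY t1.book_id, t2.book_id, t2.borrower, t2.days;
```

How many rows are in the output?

CROSS JOIN pairs every row of `books` with every row of `loans`: 3 × 2 = 6 rows.

6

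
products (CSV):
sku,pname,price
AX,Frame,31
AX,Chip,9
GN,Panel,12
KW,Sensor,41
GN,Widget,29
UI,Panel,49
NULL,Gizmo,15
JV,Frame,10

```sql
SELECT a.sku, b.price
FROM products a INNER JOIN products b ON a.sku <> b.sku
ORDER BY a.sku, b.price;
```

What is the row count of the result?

38

INNER JOIN keeps only pairs where the ON condition holds.
Matching on a.sku <> b.sku. A NULL in a compared column never satisfies the condition.
- a row (sku=AX): matches 5 b row(s) → 5 output row(s).
- a row (sku=AX): matches 5 b row(s) → 5 output row(s).
- a row (sku=GN): matches 5 b row(s) → 5 output row(s).
- a row (sku=KW): matches 6 b row(s) → 6 output row(s).
- a row (sku=GN): matches 5 b row(s) → 5 output row(s).
- a row (sku=UI): matches 6 b row(s) → 6 output row(s).
- a row (sku=NULL): no match → dropped.
- a row (sku=JV): matches 6 b row(s) → 6 output row(s).
Total: 38 rows.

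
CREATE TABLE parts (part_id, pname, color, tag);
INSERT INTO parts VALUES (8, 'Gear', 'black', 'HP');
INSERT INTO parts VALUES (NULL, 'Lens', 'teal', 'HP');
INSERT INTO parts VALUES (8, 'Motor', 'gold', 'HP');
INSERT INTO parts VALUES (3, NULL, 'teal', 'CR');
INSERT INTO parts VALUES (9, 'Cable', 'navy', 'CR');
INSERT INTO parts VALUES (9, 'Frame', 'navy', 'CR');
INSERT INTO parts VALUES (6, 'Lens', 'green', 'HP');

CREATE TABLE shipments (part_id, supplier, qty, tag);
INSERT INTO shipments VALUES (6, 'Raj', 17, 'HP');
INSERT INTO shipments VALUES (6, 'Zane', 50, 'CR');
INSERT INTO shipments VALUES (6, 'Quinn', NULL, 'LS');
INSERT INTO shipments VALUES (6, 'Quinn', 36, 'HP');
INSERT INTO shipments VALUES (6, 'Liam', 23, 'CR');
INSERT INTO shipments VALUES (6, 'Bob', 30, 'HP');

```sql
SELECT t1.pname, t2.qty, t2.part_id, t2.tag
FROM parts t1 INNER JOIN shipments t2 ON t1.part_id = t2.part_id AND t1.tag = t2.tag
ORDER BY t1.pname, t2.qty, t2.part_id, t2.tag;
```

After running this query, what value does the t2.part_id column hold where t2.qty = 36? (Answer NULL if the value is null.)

6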